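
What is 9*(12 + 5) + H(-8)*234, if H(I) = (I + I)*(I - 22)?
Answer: 112473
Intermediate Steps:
H(I) = 2*I*(-22 + I) (H(I) = (2*I)*(-22 + I) = 2*I*(-22 + I))
9*(12 + 5) + H(-8)*234 = 9*(12 + 5) + (2*(-8)*(-22 - 8))*234 = 9*17 + (2*(-8)*(-30))*234 = 153 + 480*234 = 153 + 112320 = 112473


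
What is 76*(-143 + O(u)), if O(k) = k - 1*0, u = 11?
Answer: -10032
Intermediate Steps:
O(k) = k (O(k) = k + 0 = k)
76*(-143 + O(u)) = 76*(-143 + 11) = 76*(-132) = -10032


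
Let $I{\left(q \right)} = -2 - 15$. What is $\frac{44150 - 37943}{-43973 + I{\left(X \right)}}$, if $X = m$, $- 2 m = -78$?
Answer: $- \frac{6207}{43990} \approx -0.1411$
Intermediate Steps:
$m = 39$ ($m = \left(- \frac{1}{2}\right) \left(-78\right) = 39$)
$X = 39$
$I{\left(q \right)} = -17$ ($I{\left(q \right)} = -2 - 15 = -17$)
$\frac{44150 - 37943}{-43973 + I{\left(X \right)}} = \frac{44150 - 37943}{-43973 - 17} = \frac{6207}{-43990} = 6207 \left(- \frac{1}{43990}\right) = - \frac{6207}{43990}$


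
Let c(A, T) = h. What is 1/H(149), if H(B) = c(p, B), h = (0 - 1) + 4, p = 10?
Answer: 1/3 ≈ 0.33333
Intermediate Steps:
h = 3 (h = -1 + 4 = 3)
c(A, T) = 3
H(B) = 3
1/H(149) = 1/3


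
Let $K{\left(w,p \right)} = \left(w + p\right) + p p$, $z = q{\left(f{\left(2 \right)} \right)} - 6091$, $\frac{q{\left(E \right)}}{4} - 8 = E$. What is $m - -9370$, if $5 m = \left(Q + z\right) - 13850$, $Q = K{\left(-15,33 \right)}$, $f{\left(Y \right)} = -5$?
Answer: $\frac{28028}{5} \approx 5605.6$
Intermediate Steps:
$q{\left(E \right)} = 32 + 4 E$
$z = -6079$ ($z = \left(32 + 4 \left(-5\right)\right) - 6091 = \left(32 - 20\right) - 6091 = 12 - 6091 = -6079$)
$K{\left(w,p \right)} = p + w + p^{2}$ ($K{\left(w,p \right)} = \left(p + w\right) + p^{2} = p + w + p^{2}$)
$Q = 1107$ ($Q = 33 - 15 + 33^{2} = 33 - 15 + 1089 = 1107$)
$m = - \frac{18822}{5}$ ($m = \frac{\left(1107 - 6079\right) - 13850}{5} = \frac{-4972 - 13850}{5} = \frac{1}{5} \left(-18822\right) = - \frac{18822}{5} \approx -3764.4$)
$m - -9370 = - \frac{18822}{5} - -9370 = - \frac{18822}{5} + 9370 = \frac{28028}{5}$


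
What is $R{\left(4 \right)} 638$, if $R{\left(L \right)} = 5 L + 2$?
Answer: $14036$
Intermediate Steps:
$R{\left(L \right)} = 2 + 5 L$
$R{\left(4 \right)} 638 = \left(2 + 5 \cdot 4\right) 638 = \left(2 + 20\right) 638 = 22 \cdot 638 = 14036$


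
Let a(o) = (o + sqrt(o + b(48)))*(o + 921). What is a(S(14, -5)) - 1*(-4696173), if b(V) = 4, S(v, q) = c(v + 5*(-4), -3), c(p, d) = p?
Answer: 4690683 + 915*I*sqrt(2) ≈ 4.6907e+6 + 1294.0*I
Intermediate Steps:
S(v, q) = -20 + v (S(v, q) = v + 5*(-4) = v - 20 = -20 + v)
a(o) = (921 + o)*(o + sqrt(4 + o)) (a(o) = (o + sqrt(o + 4))*(o + 921) = (o + sqrt(4 + o))*(921 + o) = (921 + o)*(o + sqrt(4 + o)))
a(S(14, -5)) - 1*(-4696173) = ((-20 + 14)**2 + 921*(-20 + 14) + 921*sqrt(4 + (-20 + 14)) + (-20 + 14)*sqrt(4 + (-20 + 14))) - 1*(-4696173) = ((-6)**2 + 921*(-6) + 921*sqrt(4 - 6) - 6*sqrt(4 - 6)) + 4696173 = (36 - 5526 + 921*sqrt(-2) - 6*I*sqrt(2)) + 4696173 = (36 - 5526 + 921*(I*sqrt(2)) - 6*I*sqrt(2)) + 4696173 = (36 - 5526 + 921*I*sqrt(2) - 6*I*sqrt(2)) + 4696173 = (-5490 + 915*I*sqrt(2)) + 4696173 = 4690683 + 915*I*sqrt(2)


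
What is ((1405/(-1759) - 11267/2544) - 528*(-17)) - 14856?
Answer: -26335781453/4474896 ≈ -5885.2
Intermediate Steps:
((1405/(-1759) - 11267/2544) - 528*(-17)) - 14856 = ((1405*(-1/1759) - 11267*1/2544) + 8976) - 14856 = ((-1405/1759 - 11267/2544) + 8976) - 14856 = (-23392973/4474896 + 8976) - 14856 = 40143273523/4474896 - 14856 = -26335781453/4474896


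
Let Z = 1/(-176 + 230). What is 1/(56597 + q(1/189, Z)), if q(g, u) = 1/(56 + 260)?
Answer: 316/17884653 ≈ 1.7669e-5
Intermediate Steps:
Z = 1/54 ≈ 0.018519
q(g, u) = 1/316
1/(56597 + q(1/189, Z)) = 1/(56597 + 1/316) = 1/(17884653/316) = 316/17884653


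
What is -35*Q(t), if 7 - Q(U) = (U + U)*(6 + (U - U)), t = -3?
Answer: -1505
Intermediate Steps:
Q(U) = 7 - 12*U (Q(U) = 7 - (U + U)*(6 + (U - U)) = 7 - 2*U*(6 + 0) = 7 - 2*U*6 = 7 - 12*U)
-35*Q(t) = -35*(7 - 12*(-3)) = -35*(7 + 36) = -35*43 = -1505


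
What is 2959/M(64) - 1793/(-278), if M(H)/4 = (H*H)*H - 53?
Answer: 940269627/145722596 ≈ 6.4525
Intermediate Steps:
M(H) = -212 + 4*H³ (M(H) = 4*((H*H)*H - 53) = 4*(H²*H - 53) = 4*(H³ - 53) = 4*(-53 + H³) = -212 + 4*H³)
2959/M(64) - 1793/(-278) = 2959/(-212 + 4*64³) - 1793/(-278) = 2959/(-212 + 4*262144) - 1793*(-1/278) = 2959/(-212 + 1048576) + 1793/278 = 2959/1048364 + 1793/278 = 940269627/145722596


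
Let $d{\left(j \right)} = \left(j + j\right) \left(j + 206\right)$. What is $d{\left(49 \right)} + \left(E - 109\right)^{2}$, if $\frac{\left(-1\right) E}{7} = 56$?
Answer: $275991$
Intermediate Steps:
$d{\left(j \right)} = 2 j \left(206 + j\right)$
$E = -392$ ($E = \left(-7\right) 56 = -392$)
$d{\left(49 \right)} + \left(E - 109\right)^{2} = 2 \cdot 49 \left(206 + 49\right) + \left(-392 - 109\right)^{2} = 2 \cdot 49 \cdot 255 + \left(-501\right)^{2} = 24990 + 251001 = 275991$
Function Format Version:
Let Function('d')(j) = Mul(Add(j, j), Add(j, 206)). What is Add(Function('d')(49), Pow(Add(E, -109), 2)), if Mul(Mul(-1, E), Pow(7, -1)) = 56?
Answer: 275991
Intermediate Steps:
Function('d')(j) = Mul(2, j, Add(206, j)) (Function('d')(j) = Mul(Mul(2, j), Add(206, j)) = Mul(2, j, Add(206, j)))
E = -392 (E = Mul(-7, 56) = -392)
Add(Function('d')(49), Pow(Add(E, -109), 2)) = Add(Mul(2, 49, Add(206, 49)), Pow(Add(-392, -109), 2)) = Add(Mul(2, 49, 255), Pow(-501, 2)) = Add(24990, 251001) = 275991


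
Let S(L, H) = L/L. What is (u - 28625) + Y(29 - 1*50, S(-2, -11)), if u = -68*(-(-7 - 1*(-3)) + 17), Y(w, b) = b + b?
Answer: -30051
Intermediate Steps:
S(L, H) = 1
Y(w, b) = 2*b
u = -1428 (u = -68*(-(-7 + 3) + 17) = -68*(-1*(-4) + 17) = -68*(4 + 17) = -68*21 = -1428)
(u - 28625) + Y(29 - 1*50, S(-2, -11)) = (-1428 - 28625) + 2*1 = -30053 + 2 = -30051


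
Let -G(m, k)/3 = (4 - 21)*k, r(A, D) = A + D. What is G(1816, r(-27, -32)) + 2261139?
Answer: 2258130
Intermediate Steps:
G(m, k) = 51*k (G(m, k) = -3*(4 - 21)*k = -(-51)*k = 51*k)
G(1816, r(-27, -32)) + 2261139 = 51*(-27 - 32) + 2261139 = 51*(-59) + 2261139 = -3009 + 2261139 = 2258130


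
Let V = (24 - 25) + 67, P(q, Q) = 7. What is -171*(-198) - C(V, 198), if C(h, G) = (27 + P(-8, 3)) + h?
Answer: 33758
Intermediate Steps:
V = 66 (V = -1 + 67 = 66)
C(h, G) = 34 + h (C(h, G) = (27 + 7) + h = 34 + h)
-171*(-198) - C(V, 198) = -171*(-198) - (34 + 66) = 33858 - 1*100 = 33858 - 100 = 33758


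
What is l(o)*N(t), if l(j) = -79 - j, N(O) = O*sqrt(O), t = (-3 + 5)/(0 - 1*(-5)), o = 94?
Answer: -346*sqrt(10)/25 ≈ -43.766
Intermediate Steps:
t = 2/5 (t = 2/(0 + 5) = 2/5 ≈ 0.40000)
N(O) = O**(3/2)
l(o)*N(t) = (-79 - 1*94)*(2/5)**(3/2) = (-79 - 94)*(2*sqrt(10)/25) = -346*sqrt(10)/25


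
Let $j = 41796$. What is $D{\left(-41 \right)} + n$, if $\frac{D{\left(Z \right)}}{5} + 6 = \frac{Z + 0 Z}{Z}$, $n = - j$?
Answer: $-41821$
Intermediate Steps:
$n = -41796$ ($n = \left(-1\right) 41796 = -41796$)
$D{\left(Z \right)} = -25$ ($D{\left(Z \right)} = -30 + 5 \frac{Z + 0 Z}{Z} = -30 + 5 \frac{Z + 0}{Z} = -30 + 5 \frac{Z}{Z} = -30 + 5 \cdot 1 = -30 + 5 = -25$)
$D{\left(-41 \right)} + n = -25 - 41796 = -41821$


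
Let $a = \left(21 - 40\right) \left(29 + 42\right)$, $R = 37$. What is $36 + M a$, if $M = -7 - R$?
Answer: $59392$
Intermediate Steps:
$M = -44$ ($M = -7 - 37 = -44$)
$a = -1349$ ($a = \left(-19\right) 71 = -1349$)
$36 + M a = 36 - -59356 = 36 + 59356 = 59392$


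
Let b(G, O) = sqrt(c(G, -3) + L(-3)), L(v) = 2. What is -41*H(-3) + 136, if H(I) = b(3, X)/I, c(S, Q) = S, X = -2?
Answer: 136 + 41*sqrt(5)/3 ≈ 166.56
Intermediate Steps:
b(G, O) = sqrt(2 + G) (b(G, O) = sqrt(G + 2) = sqrt(2 + G))
H(I) = sqrt(5)/I (H(I) = sqrt(2 + 3)/I = sqrt(5)/I)
-41*H(-3) + 136 = -41*sqrt(5)/(-3) + 136 = -41*sqrt(5)*(-1)/3 + 136 = -(-41)*sqrt(5)/3 + 136 = 41*sqrt(5)/3 + 136 = 136 + 41*sqrt(5)/3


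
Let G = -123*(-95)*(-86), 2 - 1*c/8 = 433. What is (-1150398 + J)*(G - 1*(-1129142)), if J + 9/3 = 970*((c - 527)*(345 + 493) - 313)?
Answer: -401588948186552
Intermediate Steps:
c = -3448 (c = 16 - 8*433 = 16 - 3464 = -3448)
J = -3231422113 (J = -3 + 970*((-3448 - 527)*(345 + 493) - 313) = -3 + 970*(-3975*838 - 313) = -3 + 970*(-3331050 - 313) = -3 + 970*(-3331363) = -3 - 3231422110 = -3231422113)
G = -1004910 (G = 11685*(-86) = -1004910)
(-1150398 + J)*(G - 1*(-1129142)) = (-1150398 - 3231422113)*(-1004910 - 1*(-1129142)) = -3232572511*(-1004910 + 1129142) = -3232572511*124232 = -401588948186552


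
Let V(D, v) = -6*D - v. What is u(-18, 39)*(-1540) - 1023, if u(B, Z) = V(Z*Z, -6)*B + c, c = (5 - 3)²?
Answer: -252813583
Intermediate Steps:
c = 4 (c = 2² = 4)
V(D, v) = -v - 6*D
u(B, Z) = 4 + B*(6 - 6*Z²) (u(B, Z) = (-1*(-6) - 6*Z*Z)*B + 4 = (6 - 6*Z²)*B + 4 = B*(6 - 6*Z²) + 4 = 4 + B*(6 - 6*Z²))
u(-18, 39)*(-1540) - 1023 = (4 - 6*(-18)*(-1 + 39²))*(-1540) - 1023 = (4 - 6*(-18)*(-1 + 1521))*(-1540) - 1023 = (4 - 6*(-18)*1520)*(-1540) - 1023 = (4 + 164160)*(-1540) - 1023 = 164164*(-1540) - 1023 = -252812560 - 1023 = -252813583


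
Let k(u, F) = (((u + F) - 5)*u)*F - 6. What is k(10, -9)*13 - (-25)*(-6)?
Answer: 4452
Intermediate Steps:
k(u, F) = -6 + F*u*(-5 + F + u) (k(u, F) = (((F + u) - 5)*u)*F - 6 = ((-5 + F + u)*u)*F - 6 = (u*(-5 + F + u))*F - 6 = F*u*(-5 + F + u) - 6 = -6 + F*u*(-5 + F + u))
k(10, -9)*13 - (-25)*(-6) = (-6 - 9*10² + 10*(-9)² - 5*(-9)*10)*13 - (-25)*(-6) = (-6 - 9*100 + 10*81 + 450)*13 - 1*150 = (-6 - 900 + 810 + 450)*13 - 150 = 354*13 - 150 = 4602 - 150 = 4452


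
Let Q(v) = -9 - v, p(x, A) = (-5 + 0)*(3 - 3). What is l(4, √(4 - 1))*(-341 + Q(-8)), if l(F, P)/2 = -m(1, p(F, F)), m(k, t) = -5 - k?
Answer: -4104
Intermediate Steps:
p(x, A) = 0 (p(x, A) = -5*0 = 0)
l(F, P) = 12 (l(F, P) = 2*(-(-5 - 1*1)) = 2*(-(-5 - 1)) = 2*(-1*(-6)) = 2*6 = 12)
l(4, √(4 - 1))*(-341 + Q(-8)) = 12*(-341 + (-9 - 1*(-8))) = 12*(-341 + (-9 + 8)) = 12*(-341 - 1) = 12*(-342) = -4104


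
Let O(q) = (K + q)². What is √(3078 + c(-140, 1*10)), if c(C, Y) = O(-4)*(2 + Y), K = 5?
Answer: √3090 ≈ 55.588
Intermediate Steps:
O(q) = (5 + q)²
c(C, Y) = 2 + Y (c(C, Y) = (5 - 4)²*(2 + Y) = 1²*(2 + Y) = 1*(2 + Y) = 2 + Y)
√(3078 + c(-140, 1*10)) = √(3078 + (2 + 1*10)) = √(3078 + (2 + 10)) = √(3078 + 12) = √3090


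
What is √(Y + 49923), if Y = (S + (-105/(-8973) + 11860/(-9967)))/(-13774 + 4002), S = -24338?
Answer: √1059231798601553863313476743/145657997142 ≈ 223.44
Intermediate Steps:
Y = 725582470801/291315994284 (Y = (-24338 + (-105/(-8973) + 11860/(-9967)))/(-13774 + 4002) = (-24338 + (-105*(-1/8973) + 11860*(-1/9967)))/(-9772) = (-24338 + (35/2991 - 11860/9967))*(-1/9772) = (-24338 - 35124415/29811297)*(-1/9772) = -725582470801/29811297*(-1/9772) = 725582470801/291315994284 ≈ 2.4907)
√(Y + 49923) = √(725582470801/291315994284 + 49923) = √(14544093965110933/291315994284) = √1059231798601553863313476743/145657997142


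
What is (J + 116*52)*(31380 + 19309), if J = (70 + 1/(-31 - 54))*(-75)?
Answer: 674619901/17 ≈ 3.9684e+7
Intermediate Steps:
J = -89235/17 (J = (70 + 1/(-85))*(-75) = (70 - 1/85)*(-75) = (5949/85)*(-75) = -89235/17 ≈ -5249.1)
(J + 116*52)*(31380 + 19309) = (-89235/17 + 116*52)*(31380 + 19309) = (-89235/17 + 6032)*50689 = (13309/17)*50689 = 674619901/17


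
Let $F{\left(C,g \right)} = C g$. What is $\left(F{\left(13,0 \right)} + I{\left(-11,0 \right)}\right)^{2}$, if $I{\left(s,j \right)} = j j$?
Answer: $0$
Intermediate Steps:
$I{\left(s,j \right)} = j^{2}$
$\left(F{\left(13,0 \right)} + I{\left(-11,0 \right)}\right)^{2} = \left(13 \cdot 0 + 0^{2}\right)^{2} = \left(0 + 0\right)^{2} = 0^{2} = 0$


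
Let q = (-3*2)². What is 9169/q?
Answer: 9169/36 ≈ 254.69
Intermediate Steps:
q = 36 (q = (-6)² = 36)
9169/q = 9169/36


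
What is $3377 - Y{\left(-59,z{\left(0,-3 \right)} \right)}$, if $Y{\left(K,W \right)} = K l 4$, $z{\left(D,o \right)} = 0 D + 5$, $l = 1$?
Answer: $3613$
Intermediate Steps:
$z{\left(D,o \right)} = 5$ ($z{\left(D,o \right)} = 0 + 5 = 5$)
$Y{\left(K,W \right)} = 4 K$ ($Y{\left(K,W \right)} = K 1 \cdot 4 = K 4 = 4 K$)
$3377 - Y{\left(-59,z{\left(0,-3 \right)} \right)} = 3377 - 4 \left(-59\right) = 3377 - -236 = 3377 + 236 = 3613$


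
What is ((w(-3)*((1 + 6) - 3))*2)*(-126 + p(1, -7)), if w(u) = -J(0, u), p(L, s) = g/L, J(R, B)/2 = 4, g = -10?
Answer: 8704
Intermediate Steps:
J(R, B) = 8 (J(R, B) = 2*4 = 8)
p(L, s) = -10/L
w(u) = -8 (w(u) = -1*8 = -8)
((w(-3)*((1 + 6) - 3))*2)*(-126 + p(1, -7)) = (-8*((1 + 6) - 3)*2)*(-126 - 10/1) = (-8*(7 - 3)*2)*(-126 - 10*1) = (-8*4*2)*(-126 - 10) = -32*2*(-136) = -64*(-136) = 8704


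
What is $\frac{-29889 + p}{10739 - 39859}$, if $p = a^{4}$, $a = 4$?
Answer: $\frac{29633}{29120} \approx 1.0176$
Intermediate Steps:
$p = 256$ ($p = 4^{4} = 256$)
$\frac{-29889 + p}{10739 - 39859} = \frac{-29889 + 256}{10739 - 39859} = - \frac{29633}{-29120} = \left(-29633\right) \left(- \frac{1}{29120}\right) = \frac{29633}{29120}$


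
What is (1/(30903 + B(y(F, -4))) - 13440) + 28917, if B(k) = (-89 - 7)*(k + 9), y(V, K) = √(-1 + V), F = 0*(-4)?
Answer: 4655227462196/300783579 + 32*I/300783579 ≈ 15477.0 + 1.0639e-7*I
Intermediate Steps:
F = 0
B(k) = -864 - 96*k (B(k) = -96*(9 + k) = -864 - 96*k)
(1/(30903 + B(y(F, -4))) - 13440) + 28917 = (1/(30903 + (-864 - 96*√(-1 + 0))) - 13440) + 28917 = (1/(30903 + (-864 - 96*I)) - 13440) + 28917 = (1/(30039 - 96*I) - 13440) + 28917 = ((30039 + 96*I)/902350737 - 13440) + 28917 = (-13440 + (30039 + 96*I)/902350737) + 28917 = 15477 + (30039 + 96*I)/902350737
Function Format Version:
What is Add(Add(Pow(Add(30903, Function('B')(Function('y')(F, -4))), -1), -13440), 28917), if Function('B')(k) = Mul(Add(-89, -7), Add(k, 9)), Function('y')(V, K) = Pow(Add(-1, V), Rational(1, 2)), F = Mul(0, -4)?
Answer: Add(Rational(4655227462196, 300783579), Mul(Rational(32, 300783579), I)) ≈ Add(15477., Mul(1.0639e-7, I))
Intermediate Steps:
F = 0
Function('B')(k) = Add(-864, Mul(-96, k)) (Function('B')(k) = Mul(-96, Add(9, k)) = Add(-864, Mul(-96, k)))
Add(Add(Pow(Add(30903, Function('B')(Function('y')(F, -4))), -1), -13440), 28917) = Add(Add(Pow(Add(30903, Add(-864, Mul(-96, Pow(Add(-1, 0), Rational(1, 2))))), -1), -13440), 28917) = Add(Add(Pow(Add(30903, Add(-864, Mul(-96, Pow(-1, Rational(1, 2))))), -1), -13440), 28917) = Add(Add(Pow(Add(30903, Add(-864, Mul(-96, I))), -1), -13440), 28917) = Add(Add(Pow(Add(30039, Mul(-96, I)), -1), -13440), 28917) = Add(Add(Mul(Rational(1, 902350737), Add(30039, Mul(96, I))), -13440), 28917) = Add(Add(-13440, Mul(Rational(1, 902350737), Add(30039, Mul(96, I)))), 28917) = Add(15477, Mul(Rational(1, 902350737), Add(30039, Mul(96, I))))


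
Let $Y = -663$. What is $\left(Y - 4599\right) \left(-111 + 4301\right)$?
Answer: $-22047780$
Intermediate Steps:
$\left(Y - 4599\right) \left(-111 + 4301\right) = \left(-663 - 4599\right) \left(-111 + 4301\right) = \left(-5262\right) 4190 = -22047780$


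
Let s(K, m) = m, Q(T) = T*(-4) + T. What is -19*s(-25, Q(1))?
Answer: 57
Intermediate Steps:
Q(T) = -3*T (Q(T) = -4*T + T = -3*T)
-19*s(-25, Q(1)) = -(-57) = -19*(-3) = 57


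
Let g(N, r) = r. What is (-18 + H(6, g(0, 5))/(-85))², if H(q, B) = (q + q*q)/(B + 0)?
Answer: 59166864/180625 ≈ 327.57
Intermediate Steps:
H(q, B) = (q + q²)/B
(-18 + H(6, g(0, 5))/(-85))² = (-18 + (6*(1 + 6)/5)/(-85))² = (-18 + (6*(⅕)*7)*(-1/85))² = (-18 + (42/5)*(-1/85))² = (-18 - 42/425)² = (-7692/425)² = 59166864/180625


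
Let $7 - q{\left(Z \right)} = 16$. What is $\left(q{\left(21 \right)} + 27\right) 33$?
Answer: $594$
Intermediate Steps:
$q{\left(Z \right)} = -9$ ($q{\left(Z \right)} = 7 - 16 = -9$)
$\left(q{\left(21 \right)} + 27\right) 33 = \left(-9 + 27\right) 33 = 18 \cdot 33 = 594$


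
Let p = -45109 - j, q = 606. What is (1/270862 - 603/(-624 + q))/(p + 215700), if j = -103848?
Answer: 412449/3378868019 ≈ 0.00012207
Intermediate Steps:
p = 58739 (p = -45109 - 1*(-103848) = -45109 + 103848 = 58739)
(1/270862 - 603/(-624 + q))/(p + 215700) = (1/270862 - 603/(-624 + 606))/(58739 + 215700) = (1/270862 - 603/(-18))/274439 = (1/270862 - 603*(-1/18))*(1/274439) = (1/270862 + 67/2)*(1/274439) = (4536939/135431)*(1/274439) = 412449/3378868019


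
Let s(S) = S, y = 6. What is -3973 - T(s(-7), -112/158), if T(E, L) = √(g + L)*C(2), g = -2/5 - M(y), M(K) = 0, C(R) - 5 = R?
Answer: -3973 - 7*I*√173010/395 ≈ -3973.0 - 7.3712*I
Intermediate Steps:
C(R) = 5 + R
g = -⅖ (g = -2/5 - 1*0 = -2*⅕ + 0 = -⅖ + 0 = -⅖ ≈ -0.40000)
T(E, L) = 7*√(-⅖ + L) (T(E, L) = √(-⅖ + L)*(5 + 2) = √(-⅖ + L)*7 = 7*√(-⅖ + L))
-3973 - T(s(-7), -112/158) = -3973 - 7*√(-10 + 25*(-112/158))/5 = -3973 - 7*√(-10 + 25*(-112*1/158))/5 = -3973 - 7*√(-10 + 25*(-56/79))/5 = -3973 - 7*√(-10 - 1400/79)/5 = -3973 - 7*√(-2190/79)/5 = -3973 - 7*I*√173010/79/5 = -3973 - 7*I*√173010/395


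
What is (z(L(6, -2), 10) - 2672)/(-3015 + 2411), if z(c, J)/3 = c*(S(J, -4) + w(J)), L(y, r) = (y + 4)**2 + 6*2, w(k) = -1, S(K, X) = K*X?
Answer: 4112/151 ≈ 27.232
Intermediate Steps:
L(y, r) = 12 + (4 + y)**2 (L(y, r) = (4 + y)**2 + 12 = 12 + (4 + y)**2)
z(c, J) = 3*c*(-1 - 4*J) (z(c, J) = 3*(c*(J*(-4) - 1)) = 3*(c*(-4*J - 1)) = 3*(c*(-1 - 4*J)) = 3*c*(-1 - 4*J))
(z(L(6, -2), 10) - 2672)/(-3015 + 2411) = (3*(12 + (4 + 6)**2)*(-1 - 4*10) - 2672)/(-3015 + 2411) = (3*(12 + 10**2)*(-1 - 40) - 2672)/(-604) = (3*(12 + 100)*(-41) - 2672)*(-1/604) = (3*112*(-41) - 2672)*(-1/604) = (-13776 - 2672)*(-1/604) = -16448*(-1/604) = 4112/151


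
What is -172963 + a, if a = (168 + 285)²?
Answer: 32246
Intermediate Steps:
a = 205209 (a = 453² = 205209)
-172963 + a = -172963 + 205209 = 32246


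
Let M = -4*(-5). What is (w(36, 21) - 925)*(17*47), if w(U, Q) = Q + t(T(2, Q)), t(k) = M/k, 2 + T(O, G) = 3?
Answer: -706316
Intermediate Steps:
T(O, G) = 1 (T(O, G) = -2 + 3 = 1)
M = 20
t(k) = 20/k
w(U, Q) = 20 + Q (w(U, Q) = Q + 20/1 = Q + 20*1 = Q + 20 = 20 + Q)
(w(36, 21) - 925)*(17*47) = ((20 + 21) - 925)*(17*47) = (41 - 925)*799 = -884*799 = -706316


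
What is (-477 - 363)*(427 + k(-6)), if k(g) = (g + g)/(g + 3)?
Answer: -362040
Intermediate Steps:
k(g) = 2*g/(3 + g) (k(g) = (2*g)/(3 + g) = 2*g/(3 + g))
(-477 - 363)*(427 + k(-6)) = (-477 - 363)*(427 + 2*(-6)/(3 - 6)) = -840*(427 + 2*(-6)/(-3)) = -840*(427 + 2*(-6)*(-⅓)) = -840*(427 + 4) = -840*431 = -362040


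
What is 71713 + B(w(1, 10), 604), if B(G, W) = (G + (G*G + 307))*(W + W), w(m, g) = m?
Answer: 444985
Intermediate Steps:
B(G, W) = 2*W*(307 + G + G²) (B(G, W) = (G + (G² + 307))*(2*W) = (G + (307 + G²))*(2*W) = (307 + G + G²)*(2*W) = 2*W*(307 + G + G²))
71713 + B(w(1, 10), 604) = 71713 + 2*604*(307 + 1 + 1²) = 71713 + 2*604*(307 + 1 + 1) = 71713 + 2*604*309 = 71713 + 373272 = 444985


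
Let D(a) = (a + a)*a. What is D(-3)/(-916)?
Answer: -9/458 ≈ -0.019651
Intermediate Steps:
D(a) = 2*a**2 (D(a) = (2*a)*a = 2*a**2)
D(-3)/(-916) = (2*(-3)**2)/(-916) = -9/458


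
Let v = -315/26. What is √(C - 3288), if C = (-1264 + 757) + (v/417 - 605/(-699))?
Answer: I*√24212893586049870/2526186 ≈ 61.597*I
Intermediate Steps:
v = -315/26 (v = -315*1/26 = -315/26 ≈ -12.115)
C = -1278663227/2526186 (C = (-1264 + 757) + (-315/26/417 - 605/(-699)) = -507 + (-315/26*1/417 - 605*(-1/699)) = -507 + (-105/3614 + 605/699) = -507 + 2113075/2526186 = -1278663227/2526186 ≈ -506.16)
√(C - 3288) = √(-1278663227/2526186 - 3288) = √(-9584762795/2526186) = I*√24212893586049870/2526186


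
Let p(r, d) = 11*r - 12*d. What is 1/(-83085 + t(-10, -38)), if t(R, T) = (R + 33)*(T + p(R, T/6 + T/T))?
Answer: -1/85017 ≈ -1.1762e-5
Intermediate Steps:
p(r, d) = -12*d + 11*r
t(R, T) = (33 + R)*(-12 - T + 11*R) (t(R, T) = (R + 33)*(T + (-12*(T/6 + T/T) + 11*R)) = (33 + R)*(T + (-12*(T*(1/6) + 1) + 11*R)) = (33 + R)*(T + (-12*(T/6 + 1) + 11*R)) = (33 + R)*(T + (-12*(1 + T/6) + 11*R)) = (33 + R)*(T + ((-12 - 2*T) + 11*R)) = (33 + R)*(T + (-12 - 2*T + 11*R)) = (33 + R)*(-12 - T + 11*R))
1/(-83085 + t(-10, -38)) = 1/(-83085 + (-396 - 33*(-38) + 11*(-10)**2 + 351*(-10) - 1*(-10)*(-38))) = 1/(-83085 + (-396 + 1254 + 11*100 - 3510 - 380)) = 1/(-83085 + (-396 + 1254 + 1100 - 3510 - 380)) = 1/(-83085 - 1932) = 1/(-85017) = -1/85017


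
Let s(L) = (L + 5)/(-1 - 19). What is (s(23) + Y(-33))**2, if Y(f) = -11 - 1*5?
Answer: 7569/25 ≈ 302.76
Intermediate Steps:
Y(f) = -16 (Y(f) = -11 - 5 = -16)
s(L) = -1/4 - L/20 (s(L) = (5 + L)/(-20) = (5 + L)*(-1/20) = -1/4 - L/20)
(s(23) + Y(-33))**2 = ((-1/4 - 1/20*23) - 16)**2 = ((-1/4 - 23/20) - 16)**2 = (-7/5 - 16)**2 = (-87/5)**2 = 7569/25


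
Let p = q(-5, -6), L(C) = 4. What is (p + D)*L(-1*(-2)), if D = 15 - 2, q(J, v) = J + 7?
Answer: 60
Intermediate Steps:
q(J, v) = 7 + J
p = 2 (p = 7 - 5 = 2)
D = 13
(p + D)*L(-1*(-2)) = (2 + 13)*4 = 15*4 = 60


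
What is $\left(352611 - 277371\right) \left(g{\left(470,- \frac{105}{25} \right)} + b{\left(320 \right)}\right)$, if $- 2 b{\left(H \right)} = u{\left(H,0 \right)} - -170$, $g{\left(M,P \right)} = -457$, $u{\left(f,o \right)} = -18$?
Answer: $-40102920$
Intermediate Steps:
$b{\left(H \right)} = -76$ ($b{\left(H \right)} = - \frac{-18 - -170}{2} = - \frac{-18 + 170}{2} = \left(- \frac{1}{2}\right) 152 = -76$)
$\left(352611 - 277371\right) \left(g{\left(470,- \frac{105}{25} \right)} + b{\left(320 \right)}\right) = \left(352611 - 277371\right) \left(-457 - 76\right) = 75240 \left(-533\right) = -40102920$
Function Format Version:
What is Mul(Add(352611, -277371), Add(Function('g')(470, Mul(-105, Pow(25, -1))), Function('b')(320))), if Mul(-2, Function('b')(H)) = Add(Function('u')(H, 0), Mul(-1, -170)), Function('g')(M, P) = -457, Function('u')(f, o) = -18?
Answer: -40102920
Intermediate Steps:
Function('b')(H) = -76 (Function('b')(H) = Mul(Rational(-1, 2), Add(-18, Mul(-1, -170))) = Mul(Rational(-1, 2), Add(-18, 170)) = Mul(Rational(-1, 2), 152) = -76)
Mul(Add(352611, -277371), Add(Function('g')(470, Mul(-105, Pow(25, -1))), Function('b')(320))) = Mul(Add(352611, -277371), Add(-457, -76)) = Mul(75240, -533) = -40102920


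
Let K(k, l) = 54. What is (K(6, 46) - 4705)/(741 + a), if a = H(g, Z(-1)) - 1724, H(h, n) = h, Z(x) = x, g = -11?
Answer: 4651/994 ≈ 4.6791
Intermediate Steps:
a = -1735 (a = -11 - 1724 = -1735)
(K(6, 46) - 4705)/(741 + a) = (54 - 4705)/(741 - 1735) = -4651/(-994) = -4651*(-1/994) = 4651/994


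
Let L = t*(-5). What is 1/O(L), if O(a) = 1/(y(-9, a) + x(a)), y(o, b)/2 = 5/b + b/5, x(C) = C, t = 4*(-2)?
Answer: 225/4 ≈ 56.250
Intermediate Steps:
t = -8
y(o, b) = 10/b + 2*b/5 (y(o, b) = 2*(5/b + b/5) = 10/b + 2*b/5)
L = 40 (L = -8*(-5) = 40)
O(a) = 1/(10/a + 7*a/5) (O(a) = 1/((10/a + 2*a/5) + a) = 1/(10/a + 7*a/5))
1/O(L) = 1/(5*40/(50 + 7*40²)) = 1/(5*40/(50 + 7*1600)) = 1/(5*40/(50 + 11200)) = 1/(5*40/11250) = 1/(5*40*(1/11250)) = 1/(4/225) = 225/4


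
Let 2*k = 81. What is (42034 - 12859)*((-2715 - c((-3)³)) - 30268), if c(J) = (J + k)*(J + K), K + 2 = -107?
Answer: -908713725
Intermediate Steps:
K = -109 (K = -2 - 107 = -109)
k = 81/2 (k = (½)*81 = 81/2 ≈ 40.500)
c(J) = (-109 + J)*(81/2 + J) (c(J) = (J + 81/2)*(J - 109) = (81/2 + J)*(-109 + J) = (-109 + J)*(81/2 + J))
(42034 - 12859)*((-2715 - c((-3)³)) - 30268) = (42034 - 12859)*((-2715 - (-8829/2 + ((-3)³)² - 137/2*(-3)³)) - 30268) = 29175*((-2715 - (-8829/2 + (-27)² - 137/2*(-27))) - 30268) = 29175*((-2715 - (-8829/2 + 729 + 3699/2)) - 30268) = 29175*((-2715 - 1*(-1836)) - 30268) = 29175*((-2715 + 1836) - 30268) = 29175*(-879 - 30268) = 29175*(-31147) = -908713725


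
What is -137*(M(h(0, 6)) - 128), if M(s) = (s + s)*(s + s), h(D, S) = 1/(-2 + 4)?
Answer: 17399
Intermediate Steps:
h(D, S) = 1/2
M(s) = 4*s**2 (M(s) = (2*s)*(2*s) = 4*s**2)
-137*(M(h(0, 6)) - 128) = -137*(4*(1/2)**2 - 128) = -137*(4*(1/4) - 128) = -137*(1 - 128) = -137*(-127) = 17399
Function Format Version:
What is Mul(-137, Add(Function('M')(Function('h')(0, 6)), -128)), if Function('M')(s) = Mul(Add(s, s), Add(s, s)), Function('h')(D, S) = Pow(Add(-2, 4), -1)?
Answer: 17399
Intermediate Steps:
Function('h')(D, S) = Rational(1, 2) (Function('h')(D, S) = Pow(2, -1) = Rational(1, 2))
Function('M')(s) = Mul(4, Pow(s, 2)) (Function('M')(s) = Mul(Mul(2, s), Mul(2, s)) = Mul(4, Pow(s, 2)))
Mul(-137, Add(Function('M')(Function('h')(0, 6)), -128)) = Mul(-137, Add(Mul(4, Pow(Rational(1, 2), 2)), -128)) = Mul(-137, Add(Mul(4, Rational(1, 4)), -128)) = Mul(-137, Add(1, -128)) = Mul(-137, -127) = 17399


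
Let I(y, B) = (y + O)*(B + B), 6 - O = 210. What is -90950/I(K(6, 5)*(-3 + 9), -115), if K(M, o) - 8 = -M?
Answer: -9095/4416 ≈ -2.0596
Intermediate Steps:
K(M, o) = 8 - M
O = -204 (O = 6 - 1*210 = 6 - 210 = -204)
I(y, B) = 2*B*(-204 + y) (I(y, B) = (y - 204)*(B + B) = (-204 + y)*(2*B) = 2*B*(-204 + y))
-90950/I(K(6, 5)*(-3 + 9), -115) = -90950*(-1/(230*(-204 + (8 - 1*6)*(-3 + 9)))) = -90950*(-1/(230*(-204 + (8 - 6)*6))) = -90950*(-1/(230*(-204 + 2*6))) = -90950*(-1/(230*(-204 + 12))) = -90950/(2*(-115)*(-192)) = -90950/44160 = -90950*1/44160 = -9095/4416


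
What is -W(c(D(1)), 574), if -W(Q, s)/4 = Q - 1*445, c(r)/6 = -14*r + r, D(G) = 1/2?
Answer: -1936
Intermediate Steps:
D(G) = ½ (D(G) = 1*(½) = ½)
c(r) = -78*r (c(r) = 6*(-14*r + r) = 6*(-13*r) = -78*r)
W(Q, s) = 1780 - 4*Q (W(Q, s) = -4*(Q - 1*445) = -4*(Q - 445) = -4*(-445 + Q) = 1780 - 4*Q)
-W(c(D(1)), 574) = -(1780 - (-312)/2) = -(1780 - 4*(-39)) = -(1780 + 156) = -1*1936 = -1936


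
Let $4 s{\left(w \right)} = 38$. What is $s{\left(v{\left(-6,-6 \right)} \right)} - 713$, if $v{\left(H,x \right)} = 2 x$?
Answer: $- \frac{1407}{2} \approx -703.5$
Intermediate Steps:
$s{\left(w \right)} = \frac{19}{2}$ ($s{\left(w \right)} = \frac{1}{4} \cdot 38 = \frac{19}{2}$)
$s{\left(v{\left(-6,-6 \right)} \right)} - 713 = \frac{19}{2} - 713 = - \frac{1407}{2}$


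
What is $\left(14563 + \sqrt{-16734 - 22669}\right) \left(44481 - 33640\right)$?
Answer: $157877483 + 10841 i \sqrt{39403} \approx 1.5788 \cdot 10^{8} + 2.152 \cdot 10^{6} i$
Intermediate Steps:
$\left(14563 + \sqrt{-16734 - 22669}\right) \left(44481 - 33640\right) = \left(14563 + \sqrt{-39403}\right) 10841 = \left(14563 + i \sqrt{39403}\right) 10841 = 157877483 + 10841 i \sqrt{39403}$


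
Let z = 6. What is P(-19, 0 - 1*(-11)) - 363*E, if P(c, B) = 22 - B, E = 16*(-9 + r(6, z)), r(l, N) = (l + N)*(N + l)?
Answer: -784069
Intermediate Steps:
r(l, N) = (N + l)² (r(l, N) = (N + l)*(N + l) = (N + l)²)
E = 2160 (E = 16*(-9 + (6 + 6)²) = 16*(-9 + 12²) = 16*(-9 + 144) = 16*135 = 2160)
P(-19, 0 - 1*(-11)) - 363*E = (22 - (0 - 1*(-11))) - 363*2160 = (22 - (0 + 11)) - 784080 = (22 - 1*11) - 784080 = (22 - 11) - 784080 = 11 - 784080 = -784069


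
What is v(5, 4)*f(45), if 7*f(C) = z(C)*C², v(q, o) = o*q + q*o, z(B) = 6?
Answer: 486000/7 ≈ 69429.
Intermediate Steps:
v(q, o) = 2*o*q (v(q, o) = o*q + o*q = 2*o*q)
f(C) = 6*C²/7 (f(C) = (6*C²)/7 = 6*C²/7)
v(5, 4)*f(45) = (2*4*5)*((6/7)*45²) = 40*((6/7)*2025) = 40*(12150/7) = 486000/7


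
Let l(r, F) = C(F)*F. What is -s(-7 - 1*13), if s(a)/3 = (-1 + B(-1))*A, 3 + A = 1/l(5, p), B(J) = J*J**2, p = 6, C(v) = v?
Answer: -107/6 ≈ -17.833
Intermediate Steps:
B(J) = J**3
l(r, F) = F**2 (l(r, F) = F*F = F**2)
A = -107/36 (A = -3 + 1/(6**2) = -3 + 1/36 = -107/36 ≈ -2.9722)
s(a) = 107/6 (s(a) = 3*((-1 + (-1)**3)*(-107/36)) = 3*((-1 - 1)*(-107/36)) = 3*(-2*(-107/36)) = 3*(107/18) = 107/6)
-s(-7 - 1*13) = -1*107/6 = -107/6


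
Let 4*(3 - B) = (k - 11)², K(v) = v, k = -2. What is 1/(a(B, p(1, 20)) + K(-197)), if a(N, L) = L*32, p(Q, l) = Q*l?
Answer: 1/443 ≈ 0.0022573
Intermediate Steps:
B = -157/4 (B = 3 - (-2 - 11)²/4 = 3 - ¼*(-13)² = 3 - ¼*169 = 3 - 169/4 = -157/4 ≈ -39.250)
a(N, L) = 32*L
1/(a(B, p(1, 20)) + K(-197)) = 1/(32*(1*20) - 197) = 1/(32*20 - 197) = 1/(640 - 197) = 1/443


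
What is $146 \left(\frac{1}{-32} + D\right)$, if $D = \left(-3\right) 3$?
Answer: $- \frac{21097}{16} \approx -1318.6$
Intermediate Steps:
$D = -9$
$146 \left(\frac{1}{-32} + D\right) = 146 \left(\frac{1}{-32} - 9\right) = 146 \left(- \frac{1}{32} - 9\right) = 146 \left(- \frac{289}{32}\right) = - \frac{21097}{16}$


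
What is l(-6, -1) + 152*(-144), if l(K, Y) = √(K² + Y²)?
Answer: -21888 + √37 ≈ -21882.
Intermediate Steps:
l(-6, -1) + 152*(-144) = √((-6)² + (-1)²) + 152*(-144) = √(36 + 1) - 21888 = √37 - 21888 = -21888 + √37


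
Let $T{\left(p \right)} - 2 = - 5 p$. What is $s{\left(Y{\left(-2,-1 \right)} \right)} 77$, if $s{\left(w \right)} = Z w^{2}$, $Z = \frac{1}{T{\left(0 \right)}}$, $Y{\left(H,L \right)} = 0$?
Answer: $0$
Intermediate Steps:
$T{\left(p \right)} = 2 - 5 p$
$Z = \frac{1}{2}$ ($Z = \frac{1}{2 - 0} = \frac{1}{2 + 0} = \frac{1}{2} \approx 0.5$)
$s{\left(w \right)} = \frac{w^{2}}{2}$
$s{\left(Y{\left(-2,-1 \right)} \right)} 77 = \frac{0^{2}}{2} \cdot 77 = \frac{1}{2} \cdot 0 \cdot 77 = 0 \cdot 77 = 0$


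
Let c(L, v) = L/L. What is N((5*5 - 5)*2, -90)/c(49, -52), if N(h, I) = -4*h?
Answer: -160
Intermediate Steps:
c(L, v) = 1
N((5*5 - 5)*2, -90)/c(49, -52) = -4*(5*5 - 5)*2/1 = -4*(25 - 5)*2*1 = -80*2*1 = -4*40*1 = -160*1 = -160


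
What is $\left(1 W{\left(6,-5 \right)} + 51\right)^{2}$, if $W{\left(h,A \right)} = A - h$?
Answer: $1600$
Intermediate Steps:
$\left(1 W{\left(6,-5 \right)} + 51\right)^{2} = \left(1 \left(-5 - 6\right) + 51\right)^{2} = \left(1 \left(-11\right) + 51\right)^{2} = \left(-11 + 51\right)^{2} = 40^{2} = 1600$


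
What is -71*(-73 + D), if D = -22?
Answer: 6745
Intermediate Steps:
-71*(-73 + D) = -71*(-73 - 22) = -71*(-95) = 6745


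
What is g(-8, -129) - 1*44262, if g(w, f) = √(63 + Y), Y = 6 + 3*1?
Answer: -44262 + 6*√2 ≈ -44254.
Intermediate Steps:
Y = 9 (Y = 6 + 3 = 9)
g(w, f) = 6*√2 (g(w, f) = √(63 + 9) = √72 = 6*√2)
g(-8, -129) - 1*44262 = 6*√2 - 1*44262 = 6*√2 - 44262 = -44262 + 6*√2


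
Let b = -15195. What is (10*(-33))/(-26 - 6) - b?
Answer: 243285/16 ≈ 15205.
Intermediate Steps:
(10*(-33))/(-26 - 6) - b = (10*(-33))/(-26 - 6) - 1*(-15195) = -330/(-32) + 15195 = -330*(-1/32) + 15195 = 165/16 + 15195 = 243285/16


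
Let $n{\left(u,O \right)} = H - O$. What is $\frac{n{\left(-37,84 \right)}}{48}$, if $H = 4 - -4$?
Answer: $- \frac{19}{12} \approx -1.5833$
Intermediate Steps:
$H = 8$ ($H = 4 + 4 = 8$)
$n{\left(u,O \right)} = 8 - O$
$\frac{n{\left(-37,84 \right)}}{48} = \frac{8 - 84}{48} = \left(8 - 84\right) \frac{1}{48} = \left(-76\right) \frac{1}{48} = - \frac{19}{12}$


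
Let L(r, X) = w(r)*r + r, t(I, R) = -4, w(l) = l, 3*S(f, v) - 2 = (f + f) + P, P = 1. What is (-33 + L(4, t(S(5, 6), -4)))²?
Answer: 169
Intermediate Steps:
S(f, v) = 1 + 2*f/3 (S(f, v) = ⅔ + ((f + f) + 1)/3 = ⅔ + (2*f + 1)/3 = ⅔ + (1 + 2*f)/3 = ⅔ + (⅓ + 2*f/3) = 1 + 2*f/3)
L(r, X) = r + r² (L(r, X) = r*r + r = r² + r = r + r²)
(-33 + L(4, t(S(5, 6), -4)))² = (-33 + 4*(1 + 4))² = (-33 + 4*5)² = (-33 + 20)² = (-13)² = 169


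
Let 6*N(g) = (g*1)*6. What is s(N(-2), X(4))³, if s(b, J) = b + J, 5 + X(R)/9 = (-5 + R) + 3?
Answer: -24389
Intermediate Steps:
X(R) = -63 + 9*R (X(R) = -45 + 9*((-5 + R) + 3) = -45 + 9*(-2 + R) = -45 + (-18 + 9*R) = -63 + 9*R)
N(g) = g (N(g) = ((g*1)*6)/6 = (g*6)/6 = (6*g)/6 = g)
s(b, J) = J + b
s(N(-2), X(4))³ = ((-63 + 9*4) - 2)³ = ((-63 + 36) - 2)³ = (-27 - 2)³ = (-29)³ = -24389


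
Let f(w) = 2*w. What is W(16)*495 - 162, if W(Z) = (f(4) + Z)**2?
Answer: 284958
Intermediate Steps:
W(Z) = (8 + Z)**2 (W(Z) = (2*4 + Z)**2 = (8 + Z)**2)
W(16)*495 - 162 = (8 + 16)**2*495 - 162 = 24**2*495 - 162 = 576*495 - 162 = 285120 - 162 = 284958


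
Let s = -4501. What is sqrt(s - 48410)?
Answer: 3*I*sqrt(5879) ≈ 230.02*I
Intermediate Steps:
sqrt(s - 48410) = sqrt(-4501 - 48410) = sqrt(-52911) = 3*I*sqrt(5879)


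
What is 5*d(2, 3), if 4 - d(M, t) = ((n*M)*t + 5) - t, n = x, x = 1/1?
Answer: -20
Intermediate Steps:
x = 1
n = 1
d(M, t) = -1 + t - M*t (d(M, t) = 4 - (((1*M)*t + 5) - t) = 4 - ((M*t + 5) - t) = 4 - ((5 + M*t) - t) = 4 - (5 - t + M*t) = 4 + (-5 + t - M*t) = -1 + t - M*t)
5*d(2, 3) = 5*(-1 + 3 - 1*2*3) = 5*(-1 + 3 - 6) = 5*(-4) = -20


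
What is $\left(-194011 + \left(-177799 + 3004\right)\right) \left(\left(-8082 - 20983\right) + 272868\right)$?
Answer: $-89916009218$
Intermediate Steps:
$\left(-194011 + \left(-177799 + 3004\right)\right) \left(\left(-8082 - 20983\right) + 272868\right) = \left(-194011 - 174795\right) \left(-29065 + 272868\right) = \left(-368806\right) 243803 = -89916009218$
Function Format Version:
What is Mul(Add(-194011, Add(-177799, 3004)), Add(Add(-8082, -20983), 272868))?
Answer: -89916009218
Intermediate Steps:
Mul(Add(-194011, Add(-177799, 3004)), Add(Add(-8082, -20983), 272868)) = Mul(Add(-194011, -174795), Add(-29065, 272868)) = Mul(-368806, 243803) = -89916009218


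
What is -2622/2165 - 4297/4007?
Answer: -19809359/8675155 ≈ -2.2835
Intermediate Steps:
-2622/2165 - 4297/4007 = -19809359/8675155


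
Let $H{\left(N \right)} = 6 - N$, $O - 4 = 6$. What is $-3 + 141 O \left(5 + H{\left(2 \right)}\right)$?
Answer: $12687$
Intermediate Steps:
$O = 10$ ($O = 4 + 6 = 10$)
$-3 + 141 O \left(5 + H{\left(2 \right)}\right) = -3 + 141 \cdot 10 \left(5 + \left(6 - 2\right)\right) = -3 + 141 \cdot 10 \left(5 + 4\right) = -3 + 141 \cdot 10 \cdot 9 = -3 + 141 \cdot 90 = -3 + 12690 = 12687$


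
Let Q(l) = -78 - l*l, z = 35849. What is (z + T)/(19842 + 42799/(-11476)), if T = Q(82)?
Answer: 333343372/227663993 ≈ 1.4642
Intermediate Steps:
Q(l) = -78 - l²
T = -6802 (T = -78 - 1*82² = -78 - 1*6724 = -78 - 6724 = -6802)
(z + T)/(19842 + 42799/(-11476)) = (35849 - 6802)/(19842 + 42799/(-11476)) = 29047/(19842 + 42799*(-1/11476)) = 29047/(19842 - 42799/11476) = 29047/(227663993/11476) = 29047*(11476/227663993) = 333343372/227663993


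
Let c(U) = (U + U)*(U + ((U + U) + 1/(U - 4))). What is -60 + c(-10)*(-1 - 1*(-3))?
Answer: 8000/7 ≈ 1142.9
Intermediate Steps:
c(U) = 2*U*(1/(-4 + U) + 3*U) (c(U) = (2*U)*(U + (2*U + 1/(-4 + U))) = (2*U)*(U + (1/(-4 + U) + 2*U)) = (2*U)*(1/(-4 + U) + 3*U) = 2*U*(1/(-4 + U) + 3*U))
-60 + c(-10)*(-1 - 1*(-3)) = -60 + (2*(-10)*(1 - 12*(-10) + 3*(-10)**2)/(-4 - 10))*(-1 - 1*(-3)) = -60 + (2*(-10)*(1 + 120 + 3*100)/(-14))*(-1 + 3) = -60 + (2*(-10)*(-1/14)*(1 + 120 + 300))*2 = -60 + (2*(-10)*(-1/14)*421)*2 = -60 + (4210/7)*2 = -60 + 8420/7 = 8000/7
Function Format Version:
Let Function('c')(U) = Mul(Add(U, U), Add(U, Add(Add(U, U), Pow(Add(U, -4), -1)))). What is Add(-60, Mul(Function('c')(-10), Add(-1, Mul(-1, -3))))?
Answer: Rational(8000, 7) ≈ 1142.9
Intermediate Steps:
Function('c')(U) = Mul(2, U, Add(Pow(Add(-4, U), -1), Mul(3, U))) (Function('c')(U) = Mul(Mul(2, U), Add(U, Add(Mul(2, U), Pow(Add(-4, U), -1)))) = Mul(Mul(2, U), Add(U, Add(Pow(Add(-4, U), -1), Mul(2, U)))) = Mul(Mul(2, U), Add(Pow(Add(-4, U), -1), Mul(3, U))) = Mul(2, U, Add(Pow(Add(-4, U), -1), Mul(3, U))))
Add(-60, Mul(Function('c')(-10), Add(-1, Mul(-1, -3)))) = Add(-60, Mul(Mul(2, -10, Pow(Add(-4, -10), -1), Add(1, Mul(-12, -10), Mul(3, Pow(-10, 2)))), Add(-1, Mul(-1, -3)))) = Add(-60, Mul(Mul(2, -10, Pow(-14, -1), Add(1, 120, Mul(3, 100))), Add(-1, 3))) = Add(-60, Mul(Mul(2, -10, Rational(-1, 14), Add(1, 120, 300)), 2)) = Add(-60, Mul(Mul(2, -10, Rational(-1, 14), 421), 2)) = Add(-60, Mul(Rational(4210, 7), 2)) = Add(-60, Rational(8420, 7)) = Rational(8000, 7)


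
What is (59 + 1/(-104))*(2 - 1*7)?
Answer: -30675/104 ≈ -294.95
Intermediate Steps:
(59 + 1/(-104))*(2 - 1*7) = (59 - 1/104)*(2 - 7) = (6135/104)*(-5) = -30675/104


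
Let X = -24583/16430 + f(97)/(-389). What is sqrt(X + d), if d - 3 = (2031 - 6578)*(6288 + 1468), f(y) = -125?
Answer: I*sqrt(1499041561477788690)/206170 ≈ 5938.6*I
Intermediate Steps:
d = -35266529 (d = 3 + (2031 - 6578)*(6288 + 1468) = 3 - 4547*7756 = 3 - 35266532 = -35266529)
X = -242227/206170 (X = -24583/16430 - 125/(-389) = -24583*1/16430 - 125*(-1/389) = -793/530 + 125/389 = -242227/206170 ≈ -1.1749)
sqrt(X + d) = sqrt(-242227/206170 - 35266529) = sqrt(-7270900526157/206170) = I*sqrt(1499041561477788690)/206170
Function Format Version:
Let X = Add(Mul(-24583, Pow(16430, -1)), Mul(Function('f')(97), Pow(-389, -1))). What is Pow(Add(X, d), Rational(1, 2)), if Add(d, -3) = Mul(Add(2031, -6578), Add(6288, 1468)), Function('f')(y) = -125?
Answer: Mul(Rational(1, 206170), I, Pow(1499041561477788690, Rational(1, 2))) ≈ Mul(5938.6, I)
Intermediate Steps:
d = -35266529 (d = Add(3, Mul(Add(2031, -6578), Add(6288, 1468))) = Add(3, Mul(-4547, 7756)) = Add(3, -35266532) = -35266529)
X = Rational(-242227, 206170) (X = Add(Mul(-24583, Pow(16430, -1)), Mul(-125, Pow(-389, -1))) = Add(Mul(-24583, Rational(1, 16430)), Mul(-125, Rational(-1, 389))) = Add(Rational(-793, 530), Rational(125, 389)) = Rational(-242227, 206170) ≈ -1.1749)
Pow(Add(X, d), Rational(1, 2)) = Pow(Add(Rational(-242227, 206170), -35266529), Rational(1, 2)) = Pow(Rational(-7270900526157, 206170), Rational(1, 2)) = Mul(Rational(1, 206170), I, Pow(1499041561477788690, Rational(1, 2)))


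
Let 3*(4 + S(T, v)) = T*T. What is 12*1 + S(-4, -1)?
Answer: 40/3 ≈ 13.333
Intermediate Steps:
S(T, v) = -4 + T²/3 (S(T, v) = -4 + (T*T)/3 = -4 + T²/3)
12*1 + S(-4, -1) = 12*1 + (-4 + (⅓)*(-4)²) = 12 + (-4 + (⅓)*16) = 12 + (-4 + 16/3) = 12 + 4/3 = 40/3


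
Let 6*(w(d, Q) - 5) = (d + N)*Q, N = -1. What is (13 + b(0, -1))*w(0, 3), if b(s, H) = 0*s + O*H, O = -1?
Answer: 63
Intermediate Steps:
w(d, Q) = 5 + Q*(-1 + d)/6 (w(d, Q) = 5 + ((d - 1)*Q)/6 = 5 + ((-1 + d)*Q)/6 = 5 + (Q*(-1 + d))/6 = 5 + Q*(-1 + d)/6)
b(s, H) = -H (b(s, H) = 0*s - H = 0 - H = -H)
(13 + b(0, -1))*w(0, 3) = (13 - 1*(-1))*(5 - ⅙*3 + (⅙)*3*0) = (13 + 1)*(5 - ½ + 0) = 14*(9/2) = 63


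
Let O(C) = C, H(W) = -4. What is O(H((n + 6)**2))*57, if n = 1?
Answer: -228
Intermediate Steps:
O(H((n + 6)**2))*57 = -4*57 = -228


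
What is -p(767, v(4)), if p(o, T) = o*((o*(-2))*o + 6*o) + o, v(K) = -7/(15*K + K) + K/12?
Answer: 898904825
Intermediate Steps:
v(K) = -7/(16*K) + K/12 (v(K) = -7*1/(16*K) + K*(1/12) = -7/(16*K) + K/12)
p(o, T) = o + o*(-2*o² + 6*o) (p(o, T) = o*((-2*o)*o + 6*o) + o = o*(-2*o² + 6*o) + o = o + o*(-2*o² + 6*o))
-p(767, v(4)) = -767*(1 - 2*767² + 6*767) = -767*(1 - 2*588289 + 4602) = -767*(1 - 1176578 + 4602) = -767*(-1171975) = -1*(-898904825) = 898904825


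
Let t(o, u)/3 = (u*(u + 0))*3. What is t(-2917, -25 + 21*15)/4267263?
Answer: 8700/49049 ≈ 0.17737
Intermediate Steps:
t(o, u) = 9*u**2 (t(o, u) = 3*((u*(u + 0))*3) = 3*((u*u)*3) = 3*(u**2*3) = 3*(3*u**2) = 9*u**2)
t(-2917, -25 + 21*15)/4267263 = (9*(-25 + 21*15)**2)/4267263 = (9*(-25 + 315)**2)*(1/4267263) = (9*290**2)*(1/4267263) = (9*84100)*(1/4267263) = 756900*(1/4267263) = 8700/49049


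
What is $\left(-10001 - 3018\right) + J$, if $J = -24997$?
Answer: $-38016$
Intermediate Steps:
$\left(-10001 - 3018\right) + J = \left(-10001 - 3018\right) - 24997 = -13019 - 24997 = -38016$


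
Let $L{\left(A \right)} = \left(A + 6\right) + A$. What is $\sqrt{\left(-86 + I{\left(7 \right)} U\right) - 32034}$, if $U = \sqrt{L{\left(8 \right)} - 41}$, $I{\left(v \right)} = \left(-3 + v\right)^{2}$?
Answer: $2 \sqrt{-8030 + 4 i \sqrt{19}} \approx 0.19457 + 179.22 i$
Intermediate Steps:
$L{\left(A \right)} = 6 + 2 A$ ($L{\left(A \right)} = \left(6 + A\right) + A = 6 + 2 A$)
$U = i \sqrt{19}$ ($U = \sqrt{\left(6 + 2 \cdot 8\right) - 41} = \sqrt{\left(6 + 16\right) - 41} = \sqrt{22 - 41} = \sqrt{-19} = i \sqrt{19} \approx 4.3589 i$)
$\sqrt{\left(-86 + I{\left(7 \right)} U\right) - 32034} = \sqrt{\left(-86 + \left(-3 + 7\right)^{2} i \sqrt{19}\right) - 32034} = \sqrt{\left(-86 + 4^{2} i \sqrt{19}\right) - 32034} = \sqrt{\left(-86 + 16 i \sqrt{19}\right) - 32034} = \sqrt{-32120 + 16 i \sqrt{19}}$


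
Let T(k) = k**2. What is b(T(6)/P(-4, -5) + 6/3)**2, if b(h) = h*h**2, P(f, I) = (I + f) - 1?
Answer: 262144/15625 ≈ 16.777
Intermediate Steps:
P(f, I) = -1 + I + f
b(h) = h**3
b(T(6)/P(-4, -5) + 6/3)**2 = ((6**2/(-1 - 5 - 4) + 6/3)**3)**2 = ((36/(-10) + 6*(1/3))**3)**2 = ((36*(-1/10) + 2)**3)**2 = ((-18/5 + 2)**3)**2 = ((-8/5)**3)**2 = (-512/125)**2 = 262144/15625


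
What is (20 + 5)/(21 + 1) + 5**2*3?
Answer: 1675/22 ≈ 76.136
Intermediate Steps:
(20 + 5)/(21 + 1) + 5**2*3 = 25/22 + 25*3 = 25*(1/22) + 75 = 25/22 + 75 = 1675/22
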